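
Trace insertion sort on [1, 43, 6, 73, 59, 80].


Initial: [1, 43, 6, 73, 59, 80]
Insert 43: [1, 43, 6, 73, 59, 80]
Insert 6: [1, 6, 43, 73, 59, 80]
Insert 73: [1, 6, 43, 73, 59, 80]
Insert 59: [1, 6, 43, 59, 73, 80]
Insert 80: [1, 6, 43, 59, 73, 80]

Sorted: [1, 6, 43, 59, 73, 80]


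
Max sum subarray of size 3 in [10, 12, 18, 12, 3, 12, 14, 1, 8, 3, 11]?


[0:3]: 40
[1:4]: 42
[2:5]: 33
[3:6]: 27
[4:7]: 29
[5:8]: 27
[6:9]: 23
[7:10]: 12
[8:11]: 22

Max: 42 at [1:4]


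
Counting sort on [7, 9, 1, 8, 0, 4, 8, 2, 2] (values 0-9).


Input: [7, 9, 1, 8, 0, 4, 8, 2, 2]
Counts: [1, 1, 2, 0, 1, 0, 0, 1, 2, 1]

Sorted: [0, 1, 2, 2, 4, 7, 8, 8, 9]


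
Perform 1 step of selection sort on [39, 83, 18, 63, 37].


Initial: [39, 83, 18, 63, 37]
Step 1: min=18 at 2
  Swap: [18, 83, 39, 63, 37]

After 1 step: [18, 83, 39, 63, 37]


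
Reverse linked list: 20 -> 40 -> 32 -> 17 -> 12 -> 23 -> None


Step 1: curr=20, set curr.next=prev(None) | reversed so far: 20
Step 2: curr=40, set curr.next=prev(20) | reversed so far: 40 -> 20
Step 3: curr=32, set curr.next=prev(40) | reversed so far: 32 -> 40 -> 20
Step 4: curr=17, set curr.next=prev(32) | reversed so far: 17 -> 32 -> 40 -> 20
Step 5: curr=12, set curr.next=prev(17) | reversed so far: 12 -> 17 -> 32 -> 40 -> 20
Step 6: curr=23, set curr.next=prev(12) | reversed so far: 23 -> 12 -> 17 -> 32 -> 40 -> 20

23 -> 12 -> 17 -> 32 -> 40 -> 20 -> None


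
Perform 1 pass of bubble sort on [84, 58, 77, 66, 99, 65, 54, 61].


Initial: [84, 58, 77, 66, 99, 65, 54, 61]
Pass 1: [58, 77, 66, 84, 65, 54, 61, 99] (6 swaps)

After 1 pass: [58, 77, 66, 84, 65, 54, 61, 99]


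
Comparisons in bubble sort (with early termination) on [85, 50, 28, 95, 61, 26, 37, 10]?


Algorithm: bubble sort (with early termination)
Input: [85, 50, 28, 95, 61, 26, 37, 10]
Sorted: [10, 26, 28, 37, 50, 61, 85, 95]

28


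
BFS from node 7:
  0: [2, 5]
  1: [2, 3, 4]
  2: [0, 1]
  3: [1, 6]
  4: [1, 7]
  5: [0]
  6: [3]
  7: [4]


Visit 7, enqueue [4]
Visit 4, enqueue [1]
Visit 1, enqueue [2, 3]
Visit 2, enqueue [0]
Visit 3, enqueue [6]
Visit 0, enqueue [5]
Visit 6, enqueue []
Visit 5, enqueue []

BFS order: [7, 4, 1, 2, 3, 0, 6, 5]


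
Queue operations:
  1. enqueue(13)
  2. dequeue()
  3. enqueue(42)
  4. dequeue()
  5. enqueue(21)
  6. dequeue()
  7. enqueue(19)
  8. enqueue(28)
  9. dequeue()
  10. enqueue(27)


enqueue(13) -> [13]
dequeue()->13, []
enqueue(42) -> [42]
dequeue()->42, []
enqueue(21) -> [21]
dequeue()->21, []
enqueue(19) -> [19]
enqueue(28) -> [19, 28]
dequeue()->19, [28]
enqueue(27) -> [28, 27]

Final queue: [28, 27]


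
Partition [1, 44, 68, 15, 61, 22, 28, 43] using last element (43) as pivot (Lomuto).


Pivot: 43
  1 <= 43: advance i (no swap)
  15 <= 43: swap -> [1, 15, 68, 44, 61, 22, 28, 43]
  22 <= 43: swap -> [1, 15, 22, 44, 61, 68, 28, 43]
  28 <= 43: swap -> [1, 15, 22, 28, 61, 68, 44, 43]
Place pivot at 4: [1, 15, 22, 28, 43, 68, 44, 61]

Partitioned: [1, 15, 22, 28, 43, 68, 44, 61]


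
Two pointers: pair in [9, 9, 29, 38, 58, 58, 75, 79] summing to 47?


lo=0(9)+hi=7(79)=88
lo=0(9)+hi=6(75)=84
lo=0(9)+hi=5(58)=67
lo=0(9)+hi=4(58)=67
lo=0(9)+hi=3(38)=47

Yes: 9+38=47


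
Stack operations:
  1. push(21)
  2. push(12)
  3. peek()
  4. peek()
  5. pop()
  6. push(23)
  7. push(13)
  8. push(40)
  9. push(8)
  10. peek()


push(21) -> [21]
push(12) -> [21, 12]
peek()->12
peek()->12
pop()->12, [21]
push(23) -> [21, 23]
push(13) -> [21, 23, 13]
push(40) -> [21, 23, 13, 40]
push(8) -> [21, 23, 13, 40, 8]
peek()->8

Final stack: [21, 23, 13, 40, 8]


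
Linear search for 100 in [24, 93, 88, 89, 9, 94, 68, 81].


i=0: 24!=100
i=1: 93!=100
i=2: 88!=100
i=3: 89!=100
i=4: 9!=100
i=5: 94!=100
i=6: 68!=100
i=7: 81!=100

Not found, 8 comps


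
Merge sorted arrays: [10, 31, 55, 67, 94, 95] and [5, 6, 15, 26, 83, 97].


Take 5 from B
Take 6 from B
Take 10 from A
Take 15 from B
Take 26 from B
Take 31 from A
Take 55 from A
Take 67 from A
Take 83 from B
Take 94 from A
Take 95 from A

Merged: [5, 6, 10, 15, 26, 31, 55, 67, 83, 94, 95, 97]


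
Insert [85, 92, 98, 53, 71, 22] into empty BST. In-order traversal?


Insert 85: root
Insert 92: R from 85
Insert 98: R from 85 -> R from 92
Insert 53: L from 85
Insert 71: L from 85 -> R from 53
Insert 22: L from 85 -> L from 53

In-order: [22, 53, 71, 85, 92, 98]


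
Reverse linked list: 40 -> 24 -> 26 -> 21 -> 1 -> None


Step 1: curr=40, set curr.next=prev(None) | reversed so far: 40
Step 2: curr=24, set curr.next=prev(40) | reversed so far: 24 -> 40
Step 3: curr=26, set curr.next=prev(24) | reversed so far: 26 -> 24 -> 40
Step 4: curr=21, set curr.next=prev(26) | reversed so far: 21 -> 26 -> 24 -> 40
Step 5: curr=1, set curr.next=prev(21) | reversed so far: 1 -> 21 -> 26 -> 24 -> 40

1 -> 21 -> 26 -> 24 -> 40 -> None


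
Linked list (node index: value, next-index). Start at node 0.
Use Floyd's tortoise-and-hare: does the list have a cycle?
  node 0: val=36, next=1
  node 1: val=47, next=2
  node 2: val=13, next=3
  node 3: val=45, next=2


Floyd's tortoise (slow, +1) and hare (fast, +2):
  init: slow=0, fast=0
  step 1: slow=1, fast=2
  step 2: slow=2, fast=2
  slow == fast at node 2: cycle detected

Cycle: yes


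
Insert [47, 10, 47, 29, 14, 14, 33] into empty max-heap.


Insert 47: [47]
Insert 10: [47, 10]
Insert 47: [47, 10, 47]
Insert 29: [47, 29, 47, 10]
Insert 14: [47, 29, 47, 10, 14]
Insert 14: [47, 29, 47, 10, 14, 14]
Insert 33: [47, 29, 47, 10, 14, 14, 33]

Final heap: [47, 29, 47, 10, 14, 14, 33]


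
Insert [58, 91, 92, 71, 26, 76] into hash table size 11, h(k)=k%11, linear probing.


Insert 58: h=3 -> slot 3
Insert 91: h=3, 1 probes -> slot 4
Insert 92: h=4, 1 probes -> slot 5
Insert 71: h=5, 1 probes -> slot 6
Insert 26: h=4, 3 probes -> slot 7
Insert 76: h=10 -> slot 10

Table: [None, None, None, 58, 91, 92, 71, 26, None, None, 76]


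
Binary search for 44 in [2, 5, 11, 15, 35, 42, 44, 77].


Step 1: lo=0, hi=7, mid=3, val=15
Step 2: lo=4, hi=7, mid=5, val=42
Step 3: lo=6, hi=7, mid=6, val=44

Found at index 6


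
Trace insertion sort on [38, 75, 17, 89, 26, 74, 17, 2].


Initial: [38, 75, 17, 89, 26, 74, 17, 2]
Insert 75: [38, 75, 17, 89, 26, 74, 17, 2]
Insert 17: [17, 38, 75, 89, 26, 74, 17, 2]
Insert 89: [17, 38, 75, 89, 26, 74, 17, 2]
Insert 26: [17, 26, 38, 75, 89, 74, 17, 2]
Insert 74: [17, 26, 38, 74, 75, 89, 17, 2]
Insert 17: [17, 17, 26, 38, 74, 75, 89, 2]
Insert 2: [2, 17, 17, 26, 38, 74, 75, 89]

Sorted: [2, 17, 17, 26, 38, 74, 75, 89]


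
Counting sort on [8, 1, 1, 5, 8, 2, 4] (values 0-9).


Input: [8, 1, 1, 5, 8, 2, 4]
Counts: [0, 2, 1, 0, 1, 1, 0, 0, 2, 0]

Sorted: [1, 1, 2, 4, 5, 8, 8]


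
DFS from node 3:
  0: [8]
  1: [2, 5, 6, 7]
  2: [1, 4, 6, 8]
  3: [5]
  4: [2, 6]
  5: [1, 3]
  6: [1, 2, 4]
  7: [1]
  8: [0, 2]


Visit 3, push [5]
Visit 5, push [1]
Visit 1, push [7, 6, 2]
Visit 2, push [8, 6, 4]
Visit 4, push [6]
Visit 6, push []
Visit 8, push [0]
Visit 0, push []
Visit 7, push []

DFS order: [3, 5, 1, 2, 4, 6, 8, 0, 7]


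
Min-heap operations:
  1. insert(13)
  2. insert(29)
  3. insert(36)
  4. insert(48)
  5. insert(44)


insert(13) -> [13]
insert(29) -> [13, 29]
insert(36) -> [13, 29, 36]
insert(48) -> [13, 29, 36, 48]
insert(44) -> [13, 29, 36, 48, 44]

Final heap: [13, 29, 36, 48, 44]


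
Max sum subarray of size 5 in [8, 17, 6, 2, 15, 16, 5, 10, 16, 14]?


[0:5]: 48
[1:6]: 56
[2:7]: 44
[3:8]: 48
[4:9]: 62
[5:10]: 61

Max: 62 at [4:9]


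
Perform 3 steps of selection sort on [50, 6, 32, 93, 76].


Initial: [50, 6, 32, 93, 76]
Step 1: min=6 at 1
  Swap: [6, 50, 32, 93, 76]
Step 2: min=32 at 2
  Swap: [6, 32, 50, 93, 76]
Step 3: min=50 at 2
  Swap: [6, 32, 50, 93, 76]

After 3 steps: [6, 32, 50, 93, 76]


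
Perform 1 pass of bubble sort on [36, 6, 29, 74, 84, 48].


Initial: [36, 6, 29, 74, 84, 48]
Pass 1: [6, 29, 36, 74, 48, 84] (3 swaps)

After 1 pass: [6, 29, 36, 74, 48, 84]


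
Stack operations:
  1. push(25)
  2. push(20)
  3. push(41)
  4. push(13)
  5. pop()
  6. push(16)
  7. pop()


push(25) -> [25]
push(20) -> [25, 20]
push(41) -> [25, 20, 41]
push(13) -> [25, 20, 41, 13]
pop()->13, [25, 20, 41]
push(16) -> [25, 20, 41, 16]
pop()->16, [25, 20, 41]

Final stack: [25, 20, 41]


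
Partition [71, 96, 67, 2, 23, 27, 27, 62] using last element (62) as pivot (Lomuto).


Pivot: 62
  2 <= 62: swap -> [2, 96, 67, 71, 23, 27, 27, 62]
  23 <= 62: swap -> [2, 23, 67, 71, 96, 27, 27, 62]
  27 <= 62: swap -> [2, 23, 27, 71, 96, 67, 27, 62]
  27 <= 62: swap -> [2, 23, 27, 27, 96, 67, 71, 62]
Place pivot at 4: [2, 23, 27, 27, 62, 67, 71, 96]

Partitioned: [2, 23, 27, 27, 62, 67, 71, 96]


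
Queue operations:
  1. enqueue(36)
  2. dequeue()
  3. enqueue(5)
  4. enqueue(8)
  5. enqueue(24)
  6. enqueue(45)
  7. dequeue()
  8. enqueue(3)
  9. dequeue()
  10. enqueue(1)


enqueue(36) -> [36]
dequeue()->36, []
enqueue(5) -> [5]
enqueue(8) -> [5, 8]
enqueue(24) -> [5, 8, 24]
enqueue(45) -> [5, 8, 24, 45]
dequeue()->5, [8, 24, 45]
enqueue(3) -> [8, 24, 45, 3]
dequeue()->8, [24, 45, 3]
enqueue(1) -> [24, 45, 3, 1]

Final queue: [24, 45, 3, 1]


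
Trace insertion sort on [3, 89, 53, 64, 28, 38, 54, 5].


Initial: [3, 89, 53, 64, 28, 38, 54, 5]
Insert 89: [3, 89, 53, 64, 28, 38, 54, 5]
Insert 53: [3, 53, 89, 64, 28, 38, 54, 5]
Insert 64: [3, 53, 64, 89, 28, 38, 54, 5]
Insert 28: [3, 28, 53, 64, 89, 38, 54, 5]
Insert 38: [3, 28, 38, 53, 64, 89, 54, 5]
Insert 54: [3, 28, 38, 53, 54, 64, 89, 5]
Insert 5: [3, 5, 28, 38, 53, 54, 64, 89]

Sorted: [3, 5, 28, 38, 53, 54, 64, 89]


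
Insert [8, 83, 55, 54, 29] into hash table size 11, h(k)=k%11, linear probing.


Insert 8: h=8 -> slot 8
Insert 83: h=6 -> slot 6
Insert 55: h=0 -> slot 0
Insert 54: h=10 -> slot 10
Insert 29: h=7 -> slot 7

Table: [55, None, None, None, None, None, 83, 29, 8, None, 54]


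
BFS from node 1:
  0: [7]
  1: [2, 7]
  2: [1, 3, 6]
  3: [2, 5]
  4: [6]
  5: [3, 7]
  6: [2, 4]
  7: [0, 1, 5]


Visit 1, enqueue [2, 7]
Visit 2, enqueue [3, 6]
Visit 7, enqueue [0, 5]
Visit 3, enqueue []
Visit 6, enqueue [4]
Visit 0, enqueue []
Visit 5, enqueue []
Visit 4, enqueue []

BFS order: [1, 2, 7, 3, 6, 0, 5, 4]


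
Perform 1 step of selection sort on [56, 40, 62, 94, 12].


Initial: [56, 40, 62, 94, 12]
Step 1: min=12 at 4
  Swap: [12, 40, 62, 94, 56]

After 1 step: [12, 40, 62, 94, 56]


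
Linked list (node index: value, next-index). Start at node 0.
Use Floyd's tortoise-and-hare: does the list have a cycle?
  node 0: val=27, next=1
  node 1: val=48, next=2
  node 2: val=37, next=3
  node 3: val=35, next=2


Floyd's tortoise (slow, +1) and hare (fast, +2):
  init: slow=0, fast=0
  step 1: slow=1, fast=2
  step 2: slow=2, fast=2
  slow == fast at node 2: cycle detected

Cycle: yes


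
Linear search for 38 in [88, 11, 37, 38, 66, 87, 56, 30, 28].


i=0: 88!=38
i=1: 11!=38
i=2: 37!=38
i=3: 38==38 found!

Found at 3, 4 comps


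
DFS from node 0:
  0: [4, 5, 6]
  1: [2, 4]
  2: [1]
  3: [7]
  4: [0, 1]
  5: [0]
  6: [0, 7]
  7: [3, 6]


Visit 0, push [6, 5, 4]
Visit 4, push [1]
Visit 1, push [2]
Visit 2, push []
Visit 5, push []
Visit 6, push [7]
Visit 7, push [3]
Visit 3, push []

DFS order: [0, 4, 1, 2, 5, 6, 7, 3]


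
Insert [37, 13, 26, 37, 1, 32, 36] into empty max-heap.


Insert 37: [37]
Insert 13: [37, 13]
Insert 26: [37, 13, 26]
Insert 37: [37, 37, 26, 13]
Insert 1: [37, 37, 26, 13, 1]
Insert 32: [37, 37, 32, 13, 1, 26]
Insert 36: [37, 37, 36, 13, 1, 26, 32]

Final heap: [37, 37, 36, 13, 1, 26, 32]


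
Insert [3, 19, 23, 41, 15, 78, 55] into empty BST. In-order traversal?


Insert 3: root
Insert 19: R from 3
Insert 23: R from 3 -> R from 19
Insert 41: R from 3 -> R from 19 -> R from 23
Insert 15: R from 3 -> L from 19
Insert 78: R from 3 -> R from 19 -> R from 23 -> R from 41
Insert 55: R from 3 -> R from 19 -> R from 23 -> R from 41 -> L from 78

In-order: [3, 15, 19, 23, 41, 55, 78]


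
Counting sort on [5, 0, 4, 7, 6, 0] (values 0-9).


Input: [5, 0, 4, 7, 6, 0]
Counts: [2, 0, 0, 0, 1, 1, 1, 1, 0, 0]

Sorted: [0, 0, 4, 5, 6, 7]


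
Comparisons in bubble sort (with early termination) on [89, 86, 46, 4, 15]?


Algorithm: bubble sort (with early termination)
Input: [89, 86, 46, 4, 15]
Sorted: [4, 15, 46, 86, 89]

10


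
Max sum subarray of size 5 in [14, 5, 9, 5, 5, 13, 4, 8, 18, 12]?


[0:5]: 38
[1:6]: 37
[2:7]: 36
[3:8]: 35
[4:9]: 48
[5:10]: 55

Max: 55 at [5:10]


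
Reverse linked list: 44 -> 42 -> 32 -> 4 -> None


Step 1: curr=44, set curr.next=prev(None) | reversed so far: 44
Step 2: curr=42, set curr.next=prev(44) | reversed so far: 42 -> 44
Step 3: curr=32, set curr.next=prev(42) | reversed so far: 32 -> 42 -> 44
Step 4: curr=4, set curr.next=prev(32) | reversed so far: 4 -> 32 -> 42 -> 44

4 -> 32 -> 42 -> 44 -> None


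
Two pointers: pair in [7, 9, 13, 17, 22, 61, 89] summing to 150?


lo=0(7)+hi=6(89)=96
lo=1(9)+hi=6(89)=98
lo=2(13)+hi=6(89)=102
lo=3(17)+hi=6(89)=106
lo=4(22)+hi=6(89)=111
lo=5(61)+hi=6(89)=150

Yes: 61+89=150


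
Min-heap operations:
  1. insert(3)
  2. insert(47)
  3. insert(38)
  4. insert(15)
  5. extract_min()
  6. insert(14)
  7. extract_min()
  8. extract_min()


insert(3) -> [3]
insert(47) -> [3, 47]
insert(38) -> [3, 47, 38]
insert(15) -> [3, 15, 38, 47]
extract_min()->3, [15, 47, 38]
insert(14) -> [14, 15, 38, 47]
extract_min()->14, [15, 47, 38]
extract_min()->15, [38, 47]

Final heap: [38, 47]


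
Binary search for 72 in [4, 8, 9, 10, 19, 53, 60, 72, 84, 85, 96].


Step 1: lo=0, hi=10, mid=5, val=53
Step 2: lo=6, hi=10, mid=8, val=84
Step 3: lo=6, hi=7, mid=6, val=60
Step 4: lo=7, hi=7, mid=7, val=72

Found at index 7


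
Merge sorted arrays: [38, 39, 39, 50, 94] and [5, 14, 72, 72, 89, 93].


Take 5 from B
Take 14 from B
Take 38 from A
Take 39 from A
Take 39 from A
Take 50 from A
Take 72 from B
Take 72 from B
Take 89 from B
Take 93 from B

Merged: [5, 14, 38, 39, 39, 50, 72, 72, 89, 93, 94]


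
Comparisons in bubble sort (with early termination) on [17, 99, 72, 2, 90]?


Algorithm: bubble sort (with early termination)
Input: [17, 99, 72, 2, 90]
Sorted: [2, 17, 72, 90, 99]

10


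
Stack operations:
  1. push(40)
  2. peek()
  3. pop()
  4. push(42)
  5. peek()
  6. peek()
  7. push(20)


push(40) -> [40]
peek()->40
pop()->40, []
push(42) -> [42]
peek()->42
peek()->42
push(20) -> [42, 20]

Final stack: [42, 20]


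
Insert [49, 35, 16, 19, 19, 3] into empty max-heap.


Insert 49: [49]
Insert 35: [49, 35]
Insert 16: [49, 35, 16]
Insert 19: [49, 35, 16, 19]
Insert 19: [49, 35, 16, 19, 19]
Insert 3: [49, 35, 16, 19, 19, 3]

Final heap: [49, 35, 16, 19, 19, 3]


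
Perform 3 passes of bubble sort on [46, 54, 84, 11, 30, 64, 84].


Initial: [46, 54, 84, 11, 30, 64, 84]
Pass 1: [46, 54, 11, 30, 64, 84, 84] (3 swaps)
Pass 2: [46, 11, 30, 54, 64, 84, 84] (2 swaps)
Pass 3: [11, 30, 46, 54, 64, 84, 84] (2 swaps)

After 3 passes: [11, 30, 46, 54, 64, 84, 84]


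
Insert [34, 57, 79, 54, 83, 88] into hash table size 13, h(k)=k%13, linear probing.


Insert 34: h=8 -> slot 8
Insert 57: h=5 -> slot 5
Insert 79: h=1 -> slot 1
Insert 54: h=2 -> slot 2
Insert 83: h=5, 1 probes -> slot 6
Insert 88: h=10 -> slot 10

Table: [None, 79, 54, None, None, 57, 83, None, 34, None, 88, None, None]


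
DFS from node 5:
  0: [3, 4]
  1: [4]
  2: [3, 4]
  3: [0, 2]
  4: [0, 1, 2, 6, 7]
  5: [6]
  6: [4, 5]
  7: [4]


Visit 5, push [6]
Visit 6, push [4]
Visit 4, push [7, 2, 1, 0]
Visit 0, push [3]
Visit 3, push [2]
Visit 2, push []
Visit 1, push []
Visit 7, push []

DFS order: [5, 6, 4, 0, 3, 2, 1, 7]


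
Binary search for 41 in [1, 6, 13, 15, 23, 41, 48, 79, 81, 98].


Step 1: lo=0, hi=9, mid=4, val=23
Step 2: lo=5, hi=9, mid=7, val=79
Step 3: lo=5, hi=6, mid=5, val=41

Found at index 5


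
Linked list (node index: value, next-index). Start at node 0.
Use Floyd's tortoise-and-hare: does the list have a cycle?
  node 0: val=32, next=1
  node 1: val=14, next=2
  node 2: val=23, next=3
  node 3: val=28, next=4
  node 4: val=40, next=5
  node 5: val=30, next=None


Floyd's tortoise (slow, +1) and hare (fast, +2):
  init: slow=0, fast=0
  step 1: slow=1, fast=2
  step 2: slow=2, fast=4
  step 3: fast 4->5->None, no cycle

Cycle: no


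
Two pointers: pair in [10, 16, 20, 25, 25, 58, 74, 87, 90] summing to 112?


lo=0(10)+hi=8(90)=100
lo=1(16)+hi=8(90)=106
lo=2(20)+hi=8(90)=110
lo=3(25)+hi=8(90)=115
lo=3(25)+hi=7(87)=112

Yes: 25+87=112


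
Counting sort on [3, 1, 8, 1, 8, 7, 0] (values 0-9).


Input: [3, 1, 8, 1, 8, 7, 0]
Counts: [1, 2, 0, 1, 0, 0, 0, 1, 2, 0]

Sorted: [0, 1, 1, 3, 7, 8, 8]


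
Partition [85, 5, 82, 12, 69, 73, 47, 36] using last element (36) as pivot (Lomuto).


Pivot: 36
  5 <= 36: swap -> [5, 85, 82, 12, 69, 73, 47, 36]
  12 <= 36: swap -> [5, 12, 82, 85, 69, 73, 47, 36]
Place pivot at 2: [5, 12, 36, 85, 69, 73, 47, 82]

Partitioned: [5, 12, 36, 85, 69, 73, 47, 82]


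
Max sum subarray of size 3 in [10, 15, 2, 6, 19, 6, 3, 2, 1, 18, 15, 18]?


[0:3]: 27
[1:4]: 23
[2:5]: 27
[3:6]: 31
[4:7]: 28
[5:8]: 11
[6:9]: 6
[7:10]: 21
[8:11]: 34
[9:12]: 51

Max: 51 at [9:12]


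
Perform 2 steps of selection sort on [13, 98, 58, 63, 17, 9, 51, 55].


Initial: [13, 98, 58, 63, 17, 9, 51, 55]
Step 1: min=9 at 5
  Swap: [9, 98, 58, 63, 17, 13, 51, 55]
Step 2: min=13 at 5
  Swap: [9, 13, 58, 63, 17, 98, 51, 55]

After 2 steps: [9, 13, 58, 63, 17, 98, 51, 55]


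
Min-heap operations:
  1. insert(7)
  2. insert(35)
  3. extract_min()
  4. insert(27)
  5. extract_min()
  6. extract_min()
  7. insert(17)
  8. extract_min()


insert(7) -> [7]
insert(35) -> [7, 35]
extract_min()->7, [35]
insert(27) -> [27, 35]
extract_min()->27, [35]
extract_min()->35, []
insert(17) -> [17]
extract_min()->17, []

Final heap: []


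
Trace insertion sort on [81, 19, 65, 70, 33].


Initial: [81, 19, 65, 70, 33]
Insert 19: [19, 81, 65, 70, 33]
Insert 65: [19, 65, 81, 70, 33]
Insert 70: [19, 65, 70, 81, 33]
Insert 33: [19, 33, 65, 70, 81]

Sorted: [19, 33, 65, 70, 81]


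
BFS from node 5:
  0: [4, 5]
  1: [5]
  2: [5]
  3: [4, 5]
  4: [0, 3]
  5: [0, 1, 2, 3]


Visit 5, enqueue [0, 1, 2, 3]
Visit 0, enqueue [4]
Visit 1, enqueue []
Visit 2, enqueue []
Visit 3, enqueue []
Visit 4, enqueue []

BFS order: [5, 0, 1, 2, 3, 4]


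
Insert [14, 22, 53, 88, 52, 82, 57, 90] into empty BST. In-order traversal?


Insert 14: root
Insert 22: R from 14
Insert 53: R from 14 -> R from 22
Insert 88: R from 14 -> R from 22 -> R from 53
Insert 52: R from 14 -> R from 22 -> L from 53
Insert 82: R from 14 -> R from 22 -> R from 53 -> L from 88
Insert 57: R from 14 -> R from 22 -> R from 53 -> L from 88 -> L from 82
Insert 90: R from 14 -> R from 22 -> R from 53 -> R from 88

In-order: [14, 22, 52, 53, 57, 82, 88, 90]


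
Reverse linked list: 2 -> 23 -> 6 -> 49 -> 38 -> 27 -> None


Step 1: curr=2, set curr.next=prev(None) | reversed so far: 2
Step 2: curr=23, set curr.next=prev(2) | reversed so far: 23 -> 2
Step 3: curr=6, set curr.next=prev(23) | reversed so far: 6 -> 23 -> 2
Step 4: curr=49, set curr.next=prev(6) | reversed so far: 49 -> 6 -> 23 -> 2
Step 5: curr=38, set curr.next=prev(49) | reversed so far: 38 -> 49 -> 6 -> 23 -> 2
Step 6: curr=27, set curr.next=prev(38) | reversed so far: 27 -> 38 -> 49 -> 6 -> 23 -> 2

27 -> 38 -> 49 -> 6 -> 23 -> 2 -> None


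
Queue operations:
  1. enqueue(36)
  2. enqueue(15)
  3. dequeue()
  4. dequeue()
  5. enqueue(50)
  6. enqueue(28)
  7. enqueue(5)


enqueue(36) -> [36]
enqueue(15) -> [36, 15]
dequeue()->36, [15]
dequeue()->15, []
enqueue(50) -> [50]
enqueue(28) -> [50, 28]
enqueue(5) -> [50, 28, 5]

Final queue: [50, 28, 5]


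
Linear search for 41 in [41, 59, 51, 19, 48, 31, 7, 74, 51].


i=0: 41==41 found!

Found at 0, 1 comps


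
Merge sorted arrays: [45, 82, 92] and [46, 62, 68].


Take 45 from A
Take 46 from B
Take 62 from B
Take 68 from B

Merged: [45, 46, 62, 68, 82, 92]


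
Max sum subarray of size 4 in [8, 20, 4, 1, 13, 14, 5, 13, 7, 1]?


[0:4]: 33
[1:5]: 38
[2:6]: 32
[3:7]: 33
[4:8]: 45
[5:9]: 39
[6:10]: 26

Max: 45 at [4:8]


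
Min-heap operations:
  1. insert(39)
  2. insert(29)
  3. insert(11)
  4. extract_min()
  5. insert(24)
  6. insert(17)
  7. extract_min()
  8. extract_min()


insert(39) -> [39]
insert(29) -> [29, 39]
insert(11) -> [11, 39, 29]
extract_min()->11, [29, 39]
insert(24) -> [24, 39, 29]
insert(17) -> [17, 24, 29, 39]
extract_min()->17, [24, 39, 29]
extract_min()->24, [29, 39]

Final heap: [29, 39]


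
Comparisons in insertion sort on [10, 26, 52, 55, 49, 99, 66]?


Algorithm: insertion sort
Input: [10, 26, 52, 55, 49, 99, 66]
Sorted: [10, 26, 49, 52, 55, 66, 99]

9


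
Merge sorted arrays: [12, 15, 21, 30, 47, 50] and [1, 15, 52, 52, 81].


Take 1 from B
Take 12 from A
Take 15 from A
Take 15 from B
Take 21 from A
Take 30 from A
Take 47 from A
Take 50 from A

Merged: [1, 12, 15, 15, 21, 30, 47, 50, 52, 52, 81]


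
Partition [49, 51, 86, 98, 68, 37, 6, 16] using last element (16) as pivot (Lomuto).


Pivot: 16
  6 <= 16: swap -> [6, 51, 86, 98, 68, 37, 49, 16]
Place pivot at 1: [6, 16, 86, 98, 68, 37, 49, 51]

Partitioned: [6, 16, 86, 98, 68, 37, 49, 51]


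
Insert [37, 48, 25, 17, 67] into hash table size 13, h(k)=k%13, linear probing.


Insert 37: h=11 -> slot 11
Insert 48: h=9 -> slot 9
Insert 25: h=12 -> slot 12
Insert 17: h=4 -> slot 4
Insert 67: h=2 -> slot 2

Table: [None, None, 67, None, 17, None, None, None, None, 48, None, 37, 25]


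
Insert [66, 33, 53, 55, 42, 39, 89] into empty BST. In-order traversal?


Insert 66: root
Insert 33: L from 66
Insert 53: L from 66 -> R from 33
Insert 55: L from 66 -> R from 33 -> R from 53
Insert 42: L from 66 -> R from 33 -> L from 53
Insert 39: L from 66 -> R from 33 -> L from 53 -> L from 42
Insert 89: R from 66

In-order: [33, 39, 42, 53, 55, 66, 89]


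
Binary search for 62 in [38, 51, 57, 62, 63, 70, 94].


Step 1: lo=0, hi=6, mid=3, val=62

Found at index 3


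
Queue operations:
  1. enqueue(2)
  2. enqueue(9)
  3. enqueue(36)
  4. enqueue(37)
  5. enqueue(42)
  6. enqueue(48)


enqueue(2) -> [2]
enqueue(9) -> [2, 9]
enqueue(36) -> [2, 9, 36]
enqueue(37) -> [2, 9, 36, 37]
enqueue(42) -> [2, 9, 36, 37, 42]
enqueue(48) -> [2, 9, 36, 37, 42, 48]

Final queue: [2, 9, 36, 37, 42, 48]


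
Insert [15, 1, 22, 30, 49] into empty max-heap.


Insert 15: [15]
Insert 1: [15, 1]
Insert 22: [22, 1, 15]
Insert 30: [30, 22, 15, 1]
Insert 49: [49, 30, 15, 1, 22]

Final heap: [49, 30, 15, 1, 22]


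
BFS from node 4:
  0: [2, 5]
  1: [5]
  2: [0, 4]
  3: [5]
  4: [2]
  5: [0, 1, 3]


Visit 4, enqueue [2]
Visit 2, enqueue [0]
Visit 0, enqueue [5]
Visit 5, enqueue [1, 3]
Visit 1, enqueue []
Visit 3, enqueue []

BFS order: [4, 2, 0, 5, 1, 3]


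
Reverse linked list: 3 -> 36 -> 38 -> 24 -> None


Step 1: curr=3, set curr.next=prev(None) | reversed so far: 3
Step 2: curr=36, set curr.next=prev(3) | reversed so far: 36 -> 3
Step 3: curr=38, set curr.next=prev(36) | reversed so far: 38 -> 36 -> 3
Step 4: curr=24, set curr.next=prev(38) | reversed so far: 24 -> 38 -> 36 -> 3

24 -> 38 -> 36 -> 3 -> None


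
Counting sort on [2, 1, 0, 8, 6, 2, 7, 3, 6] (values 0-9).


Input: [2, 1, 0, 8, 6, 2, 7, 3, 6]
Counts: [1, 1, 2, 1, 0, 0, 2, 1, 1, 0]

Sorted: [0, 1, 2, 2, 3, 6, 6, 7, 8]


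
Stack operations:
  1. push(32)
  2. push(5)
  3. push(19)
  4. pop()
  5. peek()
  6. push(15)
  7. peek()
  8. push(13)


push(32) -> [32]
push(5) -> [32, 5]
push(19) -> [32, 5, 19]
pop()->19, [32, 5]
peek()->5
push(15) -> [32, 5, 15]
peek()->15
push(13) -> [32, 5, 15, 13]

Final stack: [32, 5, 15, 13]


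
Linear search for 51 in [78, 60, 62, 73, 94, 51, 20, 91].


i=0: 78!=51
i=1: 60!=51
i=2: 62!=51
i=3: 73!=51
i=4: 94!=51
i=5: 51==51 found!

Found at 5, 6 comps


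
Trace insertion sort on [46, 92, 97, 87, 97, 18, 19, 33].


Initial: [46, 92, 97, 87, 97, 18, 19, 33]
Insert 92: [46, 92, 97, 87, 97, 18, 19, 33]
Insert 97: [46, 92, 97, 87, 97, 18, 19, 33]
Insert 87: [46, 87, 92, 97, 97, 18, 19, 33]
Insert 97: [46, 87, 92, 97, 97, 18, 19, 33]
Insert 18: [18, 46, 87, 92, 97, 97, 19, 33]
Insert 19: [18, 19, 46, 87, 92, 97, 97, 33]
Insert 33: [18, 19, 33, 46, 87, 92, 97, 97]

Sorted: [18, 19, 33, 46, 87, 92, 97, 97]


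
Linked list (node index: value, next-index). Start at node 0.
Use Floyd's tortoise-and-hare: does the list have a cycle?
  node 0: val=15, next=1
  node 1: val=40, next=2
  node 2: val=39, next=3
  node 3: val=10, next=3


Floyd's tortoise (slow, +1) and hare (fast, +2):
  init: slow=0, fast=0
  step 1: slow=1, fast=2
  step 2: slow=2, fast=3
  step 3: slow=3, fast=3
  slow == fast at node 3: cycle detected

Cycle: yes


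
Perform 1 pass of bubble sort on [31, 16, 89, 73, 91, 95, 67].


Initial: [31, 16, 89, 73, 91, 95, 67]
Pass 1: [16, 31, 73, 89, 91, 67, 95] (3 swaps)

After 1 pass: [16, 31, 73, 89, 91, 67, 95]


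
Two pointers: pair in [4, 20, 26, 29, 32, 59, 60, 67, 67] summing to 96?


lo=0(4)+hi=8(67)=71
lo=1(20)+hi=8(67)=87
lo=2(26)+hi=8(67)=93
lo=3(29)+hi=8(67)=96

Yes: 29+67=96


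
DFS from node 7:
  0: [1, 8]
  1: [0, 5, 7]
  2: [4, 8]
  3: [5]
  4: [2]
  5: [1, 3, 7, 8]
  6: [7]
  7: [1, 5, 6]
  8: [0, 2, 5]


Visit 7, push [6, 5, 1]
Visit 1, push [5, 0]
Visit 0, push [8]
Visit 8, push [5, 2]
Visit 2, push [4]
Visit 4, push []
Visit 5, push [3]
Visit 3, push []
Visit 6, push []

DFS order: [7, 1, 0, 8, 2, 4, 5, 3, 6]


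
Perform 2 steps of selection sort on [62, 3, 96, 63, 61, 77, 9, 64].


Initial: [62, 3, 96, 63, 61, 77, 9, 64]
Step 1: min=3 at 1
  Swap: [3, 62, 96, 63, 61, 77, 9, 64]
Step 2: min=9 at 6
  Swap: [3, 9, 96, 63, 61, 77, 62, 64]

After 2 steps: [3, 9, 96, 63, 61, 77, 62, 64]


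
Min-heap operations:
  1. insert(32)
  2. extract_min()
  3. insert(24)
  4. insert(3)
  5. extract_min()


insert(32) -> [32]
extract_min()->32, []
insert(24) -> [24]
insert(3) -> [3, 24]
extract_min()->3, [24]

Final heap: [24]


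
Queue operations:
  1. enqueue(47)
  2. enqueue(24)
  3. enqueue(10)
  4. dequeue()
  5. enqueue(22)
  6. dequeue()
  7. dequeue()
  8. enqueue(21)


enqueue(47) -> [47]
enqueue(24) -> [47, 24]
enqueue(10) -> [47, 24, 10]
dequeue()->47, [24, 10]
enqueue(22) -> [24, 10, 22]
dequeue()->24, [10, 22]
dequeue()->10, [22]
enqueue(21) -> [22, 21]

Final queue: [22, 21]


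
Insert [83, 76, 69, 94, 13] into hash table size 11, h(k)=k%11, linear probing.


Insert 83: h=6 -> slot 6
Insert 76: h=10 -> slot 10
Insert 69: h=3 -> slot 3
Insert 94: h=6, 1 probes -> slot 7
Insert 13: h=2 -> slot 2

Table: [None, None, 13, 69, None, None, 83, 94, None, None, 76]


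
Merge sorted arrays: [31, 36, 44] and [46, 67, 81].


Take 31 from A
Take 36 from A
Take 44 from A

Merged: [31, 36, 44, 46, 67, 81]


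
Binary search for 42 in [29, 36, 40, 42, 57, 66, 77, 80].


Step 1: lo=0, hi=7, mid=3, val=42

Found at index 3


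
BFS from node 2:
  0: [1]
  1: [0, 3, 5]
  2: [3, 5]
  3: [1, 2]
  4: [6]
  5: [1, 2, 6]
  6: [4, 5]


Visit 2, enqueue [3, 5]
Visit 3, enqueue [1]
Visit 5, enqueue [6]
Visit 1, enqueue [0]
Visit 6, enqueue [4]
Visit 0, enqueue []
Visit 4, enqueue []

BFS order: [2, 3, 5, 1, 6, 0, 4]


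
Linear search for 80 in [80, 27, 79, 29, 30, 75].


i=0: 80==80 found!

Found at 0, 1 comps


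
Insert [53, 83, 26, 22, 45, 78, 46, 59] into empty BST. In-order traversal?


Insert 53: root
Insert 83: R from 53
Insert 26: L from 53
Insert 22: L from 53 -> L from 26
Insert 45: L from 53 -> R from 26
Insert 78: R from 53 -> L from 83
Insert 46: L from 53 -> R from 26 -> R from 45
Insert 59: R from 53 -> L from 83 -> L from 78

In-order: [22, 26, 45, 46, 53, 59, 78, 83]


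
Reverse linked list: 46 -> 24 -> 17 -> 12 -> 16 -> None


Step 1: curr=46, set curr.next=prev(None) | reversed so far: 46
Step 2: curr=24, set curr.next=prev(46) | reversed so far: 24 -> 46
Step 3: curr=17, set curr.next=prev(24) | reversed so far: 17 -> 24 -> 46
Step 4: curr=12, set curr.next=prev(17) | reversed so far: 12 -> 17 -> 24 -> 46
Step 5: curr=16, set curr.next=prev(12) | reversed so far: 16 -> 12 -> 17 -> 24 -> 46

16 -> 12 -> 17 -> 24 -> 46 -> None


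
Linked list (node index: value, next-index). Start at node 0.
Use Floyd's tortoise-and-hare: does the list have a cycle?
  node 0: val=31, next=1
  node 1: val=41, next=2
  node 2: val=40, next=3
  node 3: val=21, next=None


Floyd's tortoise (slow, +1) and hare (fast, +2):
  init: slow=0, fast=0
  step 1: slow=1, fast=2
  step 2: fast 2->3->None, no cycle

Cycle: no


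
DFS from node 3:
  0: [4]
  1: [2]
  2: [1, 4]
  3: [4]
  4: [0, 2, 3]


Visit 3, push [4]
Visit 4, push [2, 0]
Visit 0, push []
Visit 2, push [1]
Visit 1, push []

DFS order: [3, 4, 0, 2, 1]


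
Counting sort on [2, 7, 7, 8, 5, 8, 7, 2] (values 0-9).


Input: [2, 7, 7, 8, 5, 8, 7, 2]
Counts: [0, 0, 2, 0, 0, 1, 0, 3, 2, 0]

Sorted: [2, 2, 5, 7, 7, 7, 8, 8]


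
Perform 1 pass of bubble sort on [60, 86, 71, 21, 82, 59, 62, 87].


Initial: [60, 86, 71, 21, 82, 59, 62, 87]
Pass 1: [60, 71, 21, 82, 59, 62, 86, 87] (5 swaps)

After 1 pass: [60, 71, 21, 82, 59, 62, 86, 87]


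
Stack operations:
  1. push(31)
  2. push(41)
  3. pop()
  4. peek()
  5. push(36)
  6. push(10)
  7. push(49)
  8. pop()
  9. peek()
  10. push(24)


push(31) -> [31]
push(41) -> [31, 41]
pop()->41, [31]
peek()->31
push(36) -> [31, 36]
push(10) -> [31, 36, 10]
push(49) -> [31, 36, 10, 49]
pop()->49, [31, 36, 10]
peek()->10
push(24) -> [31, 36, 10, 24]

Final stack: [31, 36, 10, 24]


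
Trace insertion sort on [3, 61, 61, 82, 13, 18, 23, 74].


Initial: [3, 61, 61, 82, 13, 18, 23, 74]
Insert 61: [3, 61, 61, 82, 13, 18, 23, 74]
Insert 61: [3, 61, 61, 82, 13, 18, 23, 74]
Insert 82: [3, 61, 61, 82, 13, 18, 23, 74]
Insert 13: [3, 13, 61, 61, 82, 18, 23, 74]
Insert 18: [3, 13, 18, 61, 61, 82, 23, 74]
Insert 23: [3, 13, 18, 23, 61, 61, 82, 74]
Insert 74: [3, 13, 18, 23, 61, 61, 74, 82]

Sorted: [3, 13, 18, 23, 61, 61, 74, 82]


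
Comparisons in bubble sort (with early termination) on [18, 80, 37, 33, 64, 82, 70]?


Algorithm: bubble sort (with early termination)
Input: [18, 80, 37, 33, 64, 82, 70]
Sorted: [18, 33, 37, 64, 70, 80, 82]

15


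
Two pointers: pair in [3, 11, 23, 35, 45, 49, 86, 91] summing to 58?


lo=0(3)+hi=7(91)=94
lo=0(3)+hi=6(86)=89
lo=0(3)+hi=5(49)=52
lo=1(11)+hi=5(49)=60
lo=1(11)+hi=4(45)=56
lo=2(23)+hi=4(45)=68
lo=2(23)+hi=3(35)=58

Yes: 23+35=58


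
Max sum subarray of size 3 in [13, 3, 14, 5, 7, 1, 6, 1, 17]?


[0:3]: 30
[1:4]: 22
[2:5]: 26
[3:6]: 13
[4:7]: 14
[5:8]: 8
[6:9]: 24

Max: 30 at [0:3]


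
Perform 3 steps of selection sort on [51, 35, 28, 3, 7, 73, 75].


Initial: [51, 35, 28, 3, 7, 73, 75]
Step 1: min=3 at 3
  Swap: [3, 35, 28, 51, 7, 73, 75]
Step 2: min=7 at 4
  Swap: [3, 7, 28, 51, 35, 73, 75]
Step 3: min=28 at 2
  Swap: [3, 7, 28, 51, 35, 73, 75]

After 3 steps: [3, 7, 28, 51, 35, 73, 75]


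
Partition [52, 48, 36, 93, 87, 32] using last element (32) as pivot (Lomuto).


Pivot: 32
Place pivot at 0: [32, 48, 36, 93, 87, 52]

Partitioned: [32, 48, 36, 93, 87, 52]


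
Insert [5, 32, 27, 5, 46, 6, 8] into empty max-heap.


Insert 5: [5]
Insert 32: [32, 5]
Insert 27: [32, 5, 27]
Insert 5: [32, 5, 27, 5]
Insert 46: [46, 32, 27, 5, 5]
Insert 6: [46, 32, 27, 5, 5, 6]
Insert 8: [46, 32, 27, 5, 5, 6, 8]

Final heap: [46, 32, 27, 5, 5, 6, 8]


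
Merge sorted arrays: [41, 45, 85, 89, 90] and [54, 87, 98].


Take 41 from A
Take 45 from A
Take 54 from B
Take 85 from A
Take 87 from B
Take 89 from A
Take 90 from A

Merged: [41, 45, 54, 85, 87, 89, 90, 98]


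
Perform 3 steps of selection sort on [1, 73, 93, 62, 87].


Initial: [1, 73, 93, 62, 87]
Step 1: min=1 at 0
  Swap: [1, 73, 93, 62, 87]
Step 2: min=62 at 3
  Swap: [1, 62, 93, 73, 87]
Step 3: min=73 at 3
  Swap: [1, 62, 73, 93, 87]

After 3 steps: [1, 62, 73, 93, 87]


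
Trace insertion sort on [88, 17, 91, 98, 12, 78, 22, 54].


Initial: [88, 17, 91, 98, 12, 78, 22, 54]
Insert 17: [17, 88, 91, 98, 12, 78, 22, 54]
Insert 91: [17, 88, 91, 98, 12, 78, 22, 54]
Insert 98: [17, 88, 91, 98, 12, 78, 22, 54]
Insert 12: [12, 17, 88, 91, 98, 78, 22, 54]
Insert 78: [12, 17, 78, 88, 91, 98, 22, 54]
Insert 22: [12, 17, 22, 78, 88, 91, 98, 54]
Insert 54: [12, 17, 22, 54, 78, 88, 91, 98]

Sorted: [12, 17, 22, 54, 78, 88, 91, 98]


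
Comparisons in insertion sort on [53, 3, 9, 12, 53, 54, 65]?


Algorithm: insertion sort
Input: [53, 3, 9, 12, 53, 54, 65]
Sorted: [3, 9, 12, 53, 53, 54, 65]

8


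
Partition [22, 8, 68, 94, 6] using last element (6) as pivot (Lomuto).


Pivot: 6
Place pivot at 0: [6, 8, 68, 94, 22]

Partitioned: [6, 8, 68, 94, 22]


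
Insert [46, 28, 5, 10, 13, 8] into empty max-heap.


Insert 46: [46]
Insert 28: [46, 28]
Insert 5: [46, 28, 5]
Insert 10: [46, 28, 5, 10]
Insert 13: [46, 28, 5, 10, 13]
Insert 8: [46, 28, 8, 10, 13, 5]

Final heap: [46, 28, 8, 10, 13, 5]


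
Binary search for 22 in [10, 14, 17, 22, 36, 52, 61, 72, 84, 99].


Step 1: lo=0, hi=9, mid=4, val=36
Step 2: lo=0, hi=3, mid=1, val=14
Step 3: lo=2, hi=3, mid=2, val=17
Step 4: lo=3, hi=3, mid=3, val=22

Found at index 3


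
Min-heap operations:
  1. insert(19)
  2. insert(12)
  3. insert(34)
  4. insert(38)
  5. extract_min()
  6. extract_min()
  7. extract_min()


insert(19) -> [19]
insert(12) -> [12, 19]
insert(34) -> [12, 19, 34]
insert(38) -> [12, 19, 34, 38]
extract_min()->12, [19, 38, 34]
extract_min()->19, [34, 38]
extract_min()->34, [38]

Final heap: [38]


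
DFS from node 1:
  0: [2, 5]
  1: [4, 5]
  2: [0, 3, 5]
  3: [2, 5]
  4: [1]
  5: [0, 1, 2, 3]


Visit 1, push [5, 4]
Visit 4, push []
Visit 5, push [3, 2, 0]
Visit 0, push [2]
Visit 2, push [3]
Visit 3, push []

DFS order: [1, 4, 5, 0, 2, 3]


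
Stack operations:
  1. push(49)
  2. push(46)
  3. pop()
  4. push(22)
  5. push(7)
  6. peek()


push(49) -> [49]
push(46) -> [49, 46]
pop()->46, [49]
push(22) -> [49, 22]
push(7) -> [49, 22, 7]
peek()->7

Final stack: [49, 22, 7]


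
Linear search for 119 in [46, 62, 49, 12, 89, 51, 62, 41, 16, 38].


i=0: 46!=119
i=1: 62!=119
i=2: 49!=119
i=3: 12!=119
i=4: 89!=119
i=5: 51!=119
i=6: 62!=119
i=7: 41!=119
i=8: 16!=119
i=9: 38!=119

Not found, 10 comps


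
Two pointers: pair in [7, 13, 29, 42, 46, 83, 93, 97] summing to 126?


lo=0(7)+hi=7(97)=104
lo=1(13)+hi=7(97)=110
lo=2(29)+hi=7(97)=126

Yes: 29+97=126


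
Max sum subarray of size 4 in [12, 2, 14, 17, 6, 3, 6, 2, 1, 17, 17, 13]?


[0:4]: 45
[1:5]: 39
[2:6]: 40
[3:7]: 32
[4:8]: 17
[5:9]: 12
[6:10]: 26
[7:11]: 37
[8:12]: 48

Max: 48 at [8:12]


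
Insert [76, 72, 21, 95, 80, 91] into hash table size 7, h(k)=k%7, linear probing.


Insert 76: h=6 -> slot 6
Insert 72: h=2 -> slot 2
Insert 21: h=0 -> slot 0
Insert 95: h=4 -> slot 4
Insert 80: h=3 -> slot 3
Insert 91: h=0, 1 probes -> slot 1

Table: [21, 91, 72, 80, 95, None, 76]


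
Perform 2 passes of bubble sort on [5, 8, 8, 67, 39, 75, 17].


Initial: [5, 8, 8, 67, 39, 75, 17]
Pass 1: [5, 8, 8, 39, 67, 17, 75] (2 swaps)
Pass 2: [5, 8, 8, 39, 17, 67, 75] (1 swaps)

After 2 passes: [5, 8, 8, 39, 17, 67, 75]


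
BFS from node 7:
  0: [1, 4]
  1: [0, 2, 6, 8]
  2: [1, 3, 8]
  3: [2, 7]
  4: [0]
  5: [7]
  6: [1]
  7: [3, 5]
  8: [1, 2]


Visit 7, enqueue [3, 5]
Visit 3, enqueue [2]
Visit 5, enqueue []
Visit 2, enqueue [1, 8]
Visit 1, enqueue [0, 6]
Visit 8, enqueue []
Visit 0, enqueue [4]
Visit 6, enqueue []
Visit 4, enqueue []

BFS order: [7, 3, 5, 2, 1, 8, 0, 6, 4]


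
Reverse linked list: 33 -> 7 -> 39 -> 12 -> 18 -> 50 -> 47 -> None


Step 1: curr=33, set curr.next=prev(None) | reversed so far: 33
Step 2: curr=7, set curr.next=prev(33) | reversed so far: 7 -> 33
Step 3: curr=39, set curr.next=prev(7) | reversed so far: 39 -> 7 -> 33
Step 4: curr=12, set curr.next=prev(39) | reversed so far: 12 -> 39 -> 7 -> 33
Step 5: curr=18, set curr.next=prev(12) | reversed so far: 18 -> 12 -> 39 -> 7 -> 33
Step 6: curr=50, set curr.next=prev(18) | reversed so far: 50 -> 18 -> 12 -> 39 -> 7 -> 33
Step 7: curr=47, set curr.next=prev(50) | reversed so far: 47 -> 50 -> 18 -> 12 -> 39 -> 7 -> 33

47 -> 50 -> 18 -> 12 -> 39 -> 7 -> 33 -> None


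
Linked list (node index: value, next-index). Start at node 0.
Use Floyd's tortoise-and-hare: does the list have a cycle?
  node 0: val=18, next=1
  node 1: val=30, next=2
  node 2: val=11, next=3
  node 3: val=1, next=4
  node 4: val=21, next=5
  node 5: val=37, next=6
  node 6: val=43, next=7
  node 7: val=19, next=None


Floyd's tortoise (slow, +1) and hare (fast, +2):
  init: slow=0, fast=0
  step 1: slow=1, fast=2
  step 2: slow=2, fast=4
  step 3: slow=3, fast=6
  step 4: fast 6->7->None, no cycle

Cycle: no


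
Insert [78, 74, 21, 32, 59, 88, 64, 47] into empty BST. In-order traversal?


Insert 78: root
Insert 74: L from 78
Insert 21: L from 78 -> L from 74
Insert 32: L from 78 -> L from 74 -> R from 21
Insert 59: L from 78 -> L from 74 -> R from 21 -> R from 32
Insert 88: R from 78
Insert 64: L from 78 -> L from 74 -> R from 21 -> R from 32 -> R from 59
Insert 47: L from 78 -> L from 74 -> R from 21 -> R from 32 -> L from 59

In-order: [21, 32, 47, 59, 64, 74, 78, 88]


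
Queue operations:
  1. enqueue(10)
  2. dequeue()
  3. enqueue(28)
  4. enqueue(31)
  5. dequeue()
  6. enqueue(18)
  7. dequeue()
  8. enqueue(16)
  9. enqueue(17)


enqueue(10) -> [10]
dequeue()->10, []
enqueue(28) -> [28]
enqueue(31) -> [28, 31]
dequeue()->28, [31]
enqueue(18) -> [31, 18]
dequeue()->31, [18]
enqueue(16) -> [18, 16]
enqueue(17) -> [18, 16, 17]

Final queue: [18, 16, 17]


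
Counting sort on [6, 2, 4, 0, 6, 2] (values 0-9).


Input: [6, 2, 4, 0, 6, 2]
Counts: [1, 0, 2, 0, 1, 0, 2, 0, 0, 0]

Sorted: [0, 2, 2, 4, 6, 6]


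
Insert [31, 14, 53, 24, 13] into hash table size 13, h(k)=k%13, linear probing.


Insert 31: h=5 -> slot 5
Insert 14: h=1 -> slot 1
Insert 53: h=1, 1 probes -> slot 2
Insert 24: h=11 -> slot 11
Insert 13: h=0 -> slot 0

Table: [13, 14, 53, None, None, 31, None, None, None, None, None, 24, None]


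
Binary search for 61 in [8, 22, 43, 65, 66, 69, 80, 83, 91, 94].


Step 1: lo=0, hi=9, mid=4, val=66
Step 2: lo=0, hi=3, mid=1, val=22
Step 3: lo=2, hi=3, mid=2, val=43
Step 4: lo=3, hi=3, mid=3, val=65

Not found


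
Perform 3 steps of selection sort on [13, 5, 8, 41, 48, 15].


Initial: [13, 5, 8, 41, 48, 15]
Step 1: min=5 at 1
  Swap: [5, 13, 8, 41, 48, 15]
Step 2: min=8 at 2
  Swap: [5, 8, 13, 41, 48, 15]
Step 3: min=13 at 2
  Swap: [5, 8, 13, 41, 48, 15]

After 3 steps: [5, 8, 13, 41, 48, 15]


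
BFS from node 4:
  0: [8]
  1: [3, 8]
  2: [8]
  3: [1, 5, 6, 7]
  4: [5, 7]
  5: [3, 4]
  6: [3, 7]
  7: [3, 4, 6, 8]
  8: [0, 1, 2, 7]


Visit 4, enqueue [5, 7]
Visit 5, enqueue [3]
Visit 7, enqueue [6, 8]
Visit 3, enqueue [1]
Visit 6, enqueue []
Visit 8, enqueue [0, 2]
Visit 1, enqueue []
Visit 0, enqueue []
Visit 2, enqueue []

BFS order: [4, 5, 7, 3, 6, 8, 1, 0, 2]


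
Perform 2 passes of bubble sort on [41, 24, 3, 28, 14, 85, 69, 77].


Initial: [41, 24, 3, 28, 14, 85, 69, 77]
Pass 1: [24, 3, 28, 14, 41, 69, 77, 85] (6 swaps)
Pass 2: [3, 24, 14, 28, 41, 69, 77, 85] (2 swaps)

After 2 passes: [3, 24, 14, 28, 41, 69, 77, 85]


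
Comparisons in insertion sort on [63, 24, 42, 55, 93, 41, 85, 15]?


Algorithm: insertion sort
Input: [63, 24, 42, 55, 93, 41, 85, 15]
Sorted: [15, 24, 41, 42, 55, 63, 85, 93]

20


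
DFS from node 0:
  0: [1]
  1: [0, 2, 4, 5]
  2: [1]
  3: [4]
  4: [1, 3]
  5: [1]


Visit 0, push [1]
Visit 1, push [5, 4, 2]
Visit 2, push []
Visit 4, push [3]
Visit 3, push []
Visit 5, push []

DFS order: [0, 1, 2, 4, 3, 5]


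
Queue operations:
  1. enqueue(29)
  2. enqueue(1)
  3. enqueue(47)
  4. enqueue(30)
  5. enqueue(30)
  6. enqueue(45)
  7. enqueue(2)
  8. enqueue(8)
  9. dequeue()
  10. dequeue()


enqueue(29) -> [29]
enqueue(1) -> [29, 1]
enqueue(47) -> [29, 1, 47]
enqueue(30) -> [29, 1, 47, 30]
enqueue(30) -> [29, 1, 47, 30, 30]
enqueue(45) -> [29, 1, 47, 30, 30, 45]
enqueue(2) -> [29, 1, 47, 30, 30, 45, 2]
enqueue(8) -> [29, 1, 47, 30, 30, 45, 2, 8]
dequeue()->29, [1, 47, 30, 30, 45, 2, 8]
dequeue()->1, [47, 30, 30, 45, 2, 8]

Final queue: [47, 30, 30, 45, 2, 8]
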